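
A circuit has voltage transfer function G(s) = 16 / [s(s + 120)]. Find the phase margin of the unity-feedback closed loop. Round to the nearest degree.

90°

Gain crossover: |G(jω)| = 1 at ω ≈ 0.133 rad s⁻¹.
∠G(j0.133) = −90° − arctan(0.133/120) ≈ -90.06°
PM = 180° + (-90.06°) = 89.94°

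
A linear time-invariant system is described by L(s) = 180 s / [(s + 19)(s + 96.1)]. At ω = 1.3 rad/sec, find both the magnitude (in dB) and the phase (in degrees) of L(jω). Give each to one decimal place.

|j1.3| = 1.3
|j1.3 + 19| = √(1.3² + 19²) = 19.04
|j1.3 + 96.1| = √(1.3² + 96.1²) = 96.11
|L(j1.3)| = 180 × 1.3 / (19.04 × 96.11) = 0.12785
20 log₁₀(0.12785) = -17.87 dB
∠(j1.3) = 90.00°
∠(j1.3 + 19) = arctan(1.3/19) = 3.91°
∠(j1.3 + 96.1) = arctan(1.3/96.1) = 0.78°
∠L(j1.3) = 90.00° − (3.91° + 0.78°) = 85.31°

|L| = -17.9 dB, ∠L = 85.3°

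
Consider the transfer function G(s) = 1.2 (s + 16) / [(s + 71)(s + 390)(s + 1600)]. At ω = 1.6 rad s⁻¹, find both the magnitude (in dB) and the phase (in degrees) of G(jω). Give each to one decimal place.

|j1.6 + 16| = √(1.6² + 16²) = 16.08
|j1.6 + 71| = √(1.6² + 71²) = 71.02
|j1.6 + 390| = √(1.6² + 390²) = 390
|j1.6 + 1600| = √(1.6² + 1600²) = 1600
|G(j1.6)| = 1.2 × 16.08 / (71.02 × 390 × 1600) = 4.3542e-07
20 log₁₀(4.3542e-07) = -127.22 dB
∠(j1.6 + 16) = arctan(1.6/16) = 5.71°
∠(j1.6 + 71) = arctan(1.6/71) = 1.29°
∠(j1.6 + 390) = arctan(1.6/390) = 0.24°
∠(j1.6 + 1600) = arctan(1.6/1600) = 0.06°
∠G(j1.6) = 5.71° − (1.29° + 0.24° + 0.06°) = 4.13°

|G| = -127.2 dB, ∠G = 4.1°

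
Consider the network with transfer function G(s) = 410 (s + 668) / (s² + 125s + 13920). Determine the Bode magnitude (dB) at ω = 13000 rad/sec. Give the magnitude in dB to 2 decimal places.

|j13000 + 668| = √(13000² + 668²) = 1.302e+04
|(j13000)² + 125(j13000) + 13920| = |-1.6899e+08 + j1.625e+06| = 1.69e+08
|G(j13000)| = 410 × 1.302e+04 / 1.69e+08 = 0.031581
20 log₁₀(0.031581) = -30.011 dB

-30.01 dB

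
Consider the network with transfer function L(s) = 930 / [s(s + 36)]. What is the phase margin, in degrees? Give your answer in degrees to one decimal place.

58.5°

Gain crossover: |L(jω)| = 1 at ω ≈ 22 rad/sec.
∠L(j22) = −90° − arctan(22/36) ≈ -121.47°
PM = 180° + (-121.47°) = 58.53°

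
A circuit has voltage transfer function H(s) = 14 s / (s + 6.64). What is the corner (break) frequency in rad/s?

6.64 rad/s

The single real pole at s = −6.64 gives a corner at ω = 6.64 rad/s.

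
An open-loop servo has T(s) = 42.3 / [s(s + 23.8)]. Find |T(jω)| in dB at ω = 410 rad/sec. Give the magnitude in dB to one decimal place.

-72.0 dB

|j410 + 23.8| = √(410² + 23.8²) = 410.7
|j410| = 410
|T(j410)| = 42.3 / (410.7 × 410) = 0.00025121
20 log₁₀(0.00025121) = -72.00 dB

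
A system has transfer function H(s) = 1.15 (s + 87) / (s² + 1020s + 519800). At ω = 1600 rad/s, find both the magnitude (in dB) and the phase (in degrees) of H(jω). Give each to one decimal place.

|j1600 + 87| = √(1600² + 87²) = 1602
|(j1600)² + 1020(j1600) + 519800| = |-2.0402e+06 + j1.632e+06| = 2.613e+06
|H(j1600)| = 1.15 × 1602 / 2.613e+06 = 0.00070531
20 log₁₀(0.00070531) = -63.03 dB
∠(j1600 + 87) = arctan(1600/87) = 86.89°
∠[(j1600)² + 1020(j1600) + 519800] = ∠[-2.0402e+06 + j1.632e+06] = 141.34°
∠H(j1600) = 86.89° − 141.34° = -54.46°

|H| = -63.0 dB, ∠H = -54.5°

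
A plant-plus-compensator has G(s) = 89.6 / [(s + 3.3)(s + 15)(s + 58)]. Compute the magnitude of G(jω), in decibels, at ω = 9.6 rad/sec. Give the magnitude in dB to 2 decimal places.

-41.48 dB

|j9.6 + 3.3| = √(9.6² + 3.3²) = 10.15
|j9.6 + 15| = √(9.6² + 15²) = 17.81
|j9.6 + 58| = √(9.6² + 58²) = 58.79
|G(j9.6)| = 89.6 / (10.15 × 17.81 × 58.79) = 0.0084304
20 log₁₀(0.0084304) = -41.483 dB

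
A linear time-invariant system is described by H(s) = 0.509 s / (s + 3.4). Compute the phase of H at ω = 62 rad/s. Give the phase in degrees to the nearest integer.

3°

∠(j62) = 90.00°
∠(j62 + 3.4) = arctan(62/3.4) = 86.86°
∠H(j62) = 90.00° − 86.86° = 3.14°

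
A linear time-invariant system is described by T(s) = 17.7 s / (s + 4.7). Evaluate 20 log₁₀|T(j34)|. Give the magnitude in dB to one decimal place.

24.9 dB

|j34| = 34
|j34 + 4.7| = √(34² + 4.7²) = 34.32
|T(j34)| = 17.7 × 34 / 34.32 = 17.533
20 log₁₀(17.533) = 24.88 dB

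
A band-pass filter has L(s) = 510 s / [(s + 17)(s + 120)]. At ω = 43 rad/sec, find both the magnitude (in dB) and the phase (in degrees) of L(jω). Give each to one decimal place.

|L| = 11.4 dB, ∠L = 1.9°

|j43| = 43
|j43 + 17| = √(43² + 17²) = 46.24
|j43 + 120| = √(43² + 120²) = 127.5
|L(j43)| = 510 × 43 / (46.24 × 127.5) = 3.7207
20 log₁₀(3.7207) = 11.41 dB
∠(j43) = 90.00°
∠(j43 + 17) = arctan(43/17) = 68.43°
∠(j43 + 120) = arctan(43/120) = 19.71°
∠L(j43) = 90.00° − (68.43° + 19.71°) = 1.86°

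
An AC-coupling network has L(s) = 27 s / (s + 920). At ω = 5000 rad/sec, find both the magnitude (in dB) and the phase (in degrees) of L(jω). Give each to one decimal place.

|L| = 28.5 dB, ∠L = 10.4 deg

|j5000| = 5000
|j5000 + 920| = √(5000² + 920²) = 5084
|L(j5000)| = 27 × 5000 / 5084 = 26.554
20 log₁₀(26.554) = 28.48 dB
∠(j5000) = 90.00°
∠(j5000 + 920) = arctan(5000/920) = 79.57°
∠L(j5000) = 90.00° − 79.57° = 10.43°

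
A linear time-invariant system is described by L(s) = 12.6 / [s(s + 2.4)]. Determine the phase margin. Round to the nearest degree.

37°

Gain crossover: |L(jω)| = 1 at ω ≈ 3.17 rad/s.
∠L(j3.17) = −90° − arctan(3.17/2.4) ≈ -142.87°
PM = 180° + (-142.87°) = 37.13°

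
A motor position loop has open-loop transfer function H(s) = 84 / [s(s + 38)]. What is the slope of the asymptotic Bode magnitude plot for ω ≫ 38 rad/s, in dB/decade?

-40 dB/decade

With 0 zeros and 2 poles, the high-frequency asymptotic slope is 20 × (0 − 2) = -40 dB/decade.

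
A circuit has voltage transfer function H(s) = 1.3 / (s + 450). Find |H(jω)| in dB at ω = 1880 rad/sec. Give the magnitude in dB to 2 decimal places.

|j1880 + 450| = √(1880² + 450²) = 1933
|H(j1880)| = 1.3 / 1933 = 0.00067249
20 log₁₀(0.00067249) = -63.446 dB

-63.45 dB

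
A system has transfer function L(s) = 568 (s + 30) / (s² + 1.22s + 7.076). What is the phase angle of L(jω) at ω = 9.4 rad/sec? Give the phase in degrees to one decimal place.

∠(j9.4 + 30) = arctan(9.4/30) = 17.40°
∠[(j9.4)² + 1.22(j9.4) + 7.076] = ∠[-81.284 + j11.468] = 171.97°
∠L(j9.4) = 17.40° − 171.97° = -154.57°

-154.6°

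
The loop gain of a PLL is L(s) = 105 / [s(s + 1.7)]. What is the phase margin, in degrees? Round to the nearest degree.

Gain crossover: |L(jω)| = 1 at ω ≈ 10.2 rad/s.
∠L(j10.2) = −90° − arctan(10.2/1.7) ≈ -170.52°
PM = 180° + (-170.52°) = 9.48°

9°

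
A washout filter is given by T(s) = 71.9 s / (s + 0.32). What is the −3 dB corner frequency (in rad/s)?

0.32 rad/s

For a single-pole high-pass, the −3 dB point is at the pole: ω = 0.32 rad/s.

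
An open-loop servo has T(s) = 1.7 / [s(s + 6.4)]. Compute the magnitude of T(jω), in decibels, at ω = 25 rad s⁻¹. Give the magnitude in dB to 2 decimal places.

|j25 + 6.4| = √(25² + 6.4²) = 25.81
|j25| = 25
|T(j25)| = 1.7 / (25.81 × 25) = 0.002635
20 log₁₀(0.002635) = -51.584 dB

-51.58 dB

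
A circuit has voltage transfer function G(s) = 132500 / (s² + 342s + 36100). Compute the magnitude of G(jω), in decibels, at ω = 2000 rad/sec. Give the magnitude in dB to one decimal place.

-29.6 dB

|(j2000)² + 342(j2000) + 36100| = |-3.9639e+06 + j6.84e+05| = 4.022e+06
|G(j2000)| = 132500 / 4.022e+06 = 0.03294
20 log₁₀(0.03294) = -29.65 dB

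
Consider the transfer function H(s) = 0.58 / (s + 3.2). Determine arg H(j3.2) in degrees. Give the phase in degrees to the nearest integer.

-45°

∠(j3.2 + 3.2) = arctan(3.2/3.2) = 45.00°
∠H(j3.2) = −45.00° = -45.00°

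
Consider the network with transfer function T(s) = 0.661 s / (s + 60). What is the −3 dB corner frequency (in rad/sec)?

For a single-pole high-pass, the −3 dB point is at the pole: ω = 60 rad/sec.

60 rad/sec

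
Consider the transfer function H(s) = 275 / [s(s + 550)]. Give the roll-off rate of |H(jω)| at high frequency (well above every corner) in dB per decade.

-40 dB/decade

With 0 zeros and 2 poles, the high-frequency asymptotic slope is 20 × (0 − 2) = -40 dB/decade.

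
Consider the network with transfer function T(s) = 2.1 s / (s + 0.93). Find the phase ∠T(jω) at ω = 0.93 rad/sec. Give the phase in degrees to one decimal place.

∠(j0.93) = 90.00°
∠(j0.93 + 0.93) = arctan(0.93/0.93) = 45.00°
∠T(j0.93) = 90.00° − 45.00° = 45.00°

45.0°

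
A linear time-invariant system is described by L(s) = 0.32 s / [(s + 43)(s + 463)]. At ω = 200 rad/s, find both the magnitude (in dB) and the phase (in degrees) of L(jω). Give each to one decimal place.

|L| = -64.1 dB, ∠L = -11.2°

|j200| = 200
|j200 + 43| = √(200² + 43²) = 204.6
|j200 + 463| = √(200² + 463²) = 504.4
|L(j200)| = 0.32 × 200 / (204.6 × 504.4) = 0.00062031
20 log₁₀(0.00062031) = -64.15 dB
∠(j200) = 90.00°
∠(j200 + 43) = arctan(200/43) = 77.87°
∠(j200 + 463) = arctan(200/463) = 23.36°
∠L(j200) = 90.00° − (77.87° + 23.36°) = -11.23°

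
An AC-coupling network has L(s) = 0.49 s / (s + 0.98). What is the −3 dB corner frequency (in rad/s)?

0.98 rad/s

For a single-pole high-pass, the −3 dB point is at the pole: ω = 0.98 rad/s.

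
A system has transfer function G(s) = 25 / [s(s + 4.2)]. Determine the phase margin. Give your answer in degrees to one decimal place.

45.0°

Gain crossover: |G(jω)| = 1 at ω ≈ 4.21 rad/sec.
∠G(j4.21) = −90° − arctan(4.21/4.2) ≈ -135.04°
PM = 180° + (-135.04°) = 44.96°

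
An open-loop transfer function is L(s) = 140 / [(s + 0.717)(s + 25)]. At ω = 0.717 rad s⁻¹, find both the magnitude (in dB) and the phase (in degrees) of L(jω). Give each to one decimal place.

|L| = 14.8 dB, ∠L = -46.6°

|j0.717 + 0.717| = √(0.717² + 0.717²) = 1.014
|j0.717 + 25| = √(0.717² + 25²) = 25.01
|L(j0.717)| = 140 / (1.014 × 25.01) = 5.5205
20 log₁₀(5.5205) = 14.84 dB
∠(j0.717 + 0.717) = arctan(0.717/0.717) = 45.00°
∠(j0.717 + 25) = arctan(0.717/25) = 1.64°
∠L(j0.717) = − (45.00° + 1.64°) = -46.64°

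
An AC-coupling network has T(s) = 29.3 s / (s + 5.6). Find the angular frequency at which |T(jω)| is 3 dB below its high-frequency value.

5.6 rad s⁻¹

For a single-pole high-pass, the −3 dB point is at the pole: ω = 5.6 rad s⁻¹.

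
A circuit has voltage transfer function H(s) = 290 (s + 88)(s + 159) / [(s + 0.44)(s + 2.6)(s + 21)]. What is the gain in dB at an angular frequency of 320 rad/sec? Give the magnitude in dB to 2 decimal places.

0.40 dB

|j320 + 88| = √(320² + 88²) = 331.9
|j320 + 159| = √(320² + 159²) = 357.3
|j320 + 0.44| = √(320² + 0.44²) = 320
|j320 + 2.6| = √(320² + 2.6²) = 320
|j320 + 21| = √(320² + 21²) = 320.7
|H(j320)| = 290 × 331.9 × 357.3 / (320 × 320 × 320.7) = 1.0472
20 log₁₀(1.0472) = 0.401 dB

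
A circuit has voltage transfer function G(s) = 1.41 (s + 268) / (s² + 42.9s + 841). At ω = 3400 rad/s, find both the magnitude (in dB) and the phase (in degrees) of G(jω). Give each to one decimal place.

|j3400 + 268| = √(3400² + 268²) = 3411
|(j3400)² + 42.9(j3400) + 841| = |-1.1559e+07 + j1.4586e+05| = 1.156e+07
|G(j3400)| = 1.41 × 3411 / 1.156e+07 = 0.00041599
20 log₁₀(0.00041599) = -67.62 dB
∠(j3400 + 268) = arctan(3400/268) = 85.49°
∠[(j3400)² + 42.9(j3400) + 841] = ∠[-1.1559e+07 + j1.4586e+05] = 179.28°
∠G(j3400) = 85.49° − 179.28° = -93.78°

|G| = -67.6 dB, ∠G = -93.8°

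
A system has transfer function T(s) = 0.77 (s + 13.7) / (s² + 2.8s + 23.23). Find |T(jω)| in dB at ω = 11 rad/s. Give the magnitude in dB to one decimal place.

|j11 + 13.7| = √(11² + 13.7²) = 17.57
|(j11)² + 2.8(j11) + 23.23| = |-97.77 + j30.8| = 102.5
|T(j11)| = 0.77 × 17.57 / 102.5 = 0.13198
20 log₁₀(0.13198) = -17.59 dB

-17.6 dB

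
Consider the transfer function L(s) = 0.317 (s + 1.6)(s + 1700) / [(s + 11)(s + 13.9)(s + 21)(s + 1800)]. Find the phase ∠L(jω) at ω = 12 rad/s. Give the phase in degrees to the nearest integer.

∠(j12 + 1.6) = arctan(12/1.6) = 82.41°
∠(j12 + 1700) = arctan(12/1700) = 0.40°
∠(j12 + 11) = arctan(12/11) = 47.49°
∠(j12 + 13.9) = arctan(12/13.9) = 40.80°
∠(j12 + 21) = arctan(12/21) = 29.74°
∠(j12 + 1800) = arctan(12/1800) = 0.38°
∠L(j12) = 82.41° + 0.40° − (47.49° + 40.80° + 29.74° + 0.38°) = -35.61°

-36°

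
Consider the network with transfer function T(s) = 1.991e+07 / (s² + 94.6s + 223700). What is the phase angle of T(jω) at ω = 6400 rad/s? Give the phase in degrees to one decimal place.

-179.1°

∠[(j6400)² + 94.6(j6400) + 223700] = ∠[-4.0736e+07 + j6.0544e+05] = 179.15°
∠T(j6400) = −179.15° = -179.15°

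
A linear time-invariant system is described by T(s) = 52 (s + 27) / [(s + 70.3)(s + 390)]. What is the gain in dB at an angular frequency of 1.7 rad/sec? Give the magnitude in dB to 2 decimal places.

|j1.7 + 27| = √(1.7² + 27²) = 27.05
|j1.7 + 70.3| = √(1.7² + 70.3²) = 70.32
|j1.7 + 390| = √(1.7² + 390²) = 390
|T(j1.7)| = 52 × 27.05 / (70.32 × 390) = 0.051295
20 log₁₀(0.051295) = -25.798 dB

-25.80 dB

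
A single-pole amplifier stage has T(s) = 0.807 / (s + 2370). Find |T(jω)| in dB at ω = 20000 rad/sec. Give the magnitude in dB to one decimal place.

|j20000 + 2370| = √(20000² + 2370²) = 2.014e+04
|T(j20000)| = 0.807 / 2.014e+04 = 4.007e-05
20 log₁₀(4.007e-05) = -87.94 dB

-87.9 dB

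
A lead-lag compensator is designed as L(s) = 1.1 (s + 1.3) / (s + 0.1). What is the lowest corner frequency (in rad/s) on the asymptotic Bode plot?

0.1 rad/s

Break frequencies occur at each pole and zero magnitude: 0.1 rad/s, 1.3 rad/s.
The lowest is 0.1 rad/s.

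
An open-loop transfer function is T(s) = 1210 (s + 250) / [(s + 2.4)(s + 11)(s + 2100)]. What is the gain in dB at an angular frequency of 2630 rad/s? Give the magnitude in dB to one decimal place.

-77.2 dB

|j2630 + 250| = √(2630² + 250²) = 2642
|j2630 + 2.4| = √(2630² + 2.4²) = 2630
|j2630 + 11| = √(2630² + 11²) = 2630
|j2630 + 2100| = √(2630² + 2100²) = 3366
|T(j2630)| = 1210 × 2642 / (2630 × 2630 × 3366) = 0.00013732
20 log₁₀(0.00013732) = -77.25 dB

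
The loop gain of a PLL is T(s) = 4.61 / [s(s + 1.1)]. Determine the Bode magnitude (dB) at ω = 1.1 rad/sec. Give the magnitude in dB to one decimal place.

8.6 dB

|j1.1 + 1.1| = √(1.1² + 1.1²) = 1.556
|j1.1| = 1.1
|T(j1.1)| = 4.61 / (1.556 × 1.1) = 2.694
20 log₁₀(2.694) = 8.61 dB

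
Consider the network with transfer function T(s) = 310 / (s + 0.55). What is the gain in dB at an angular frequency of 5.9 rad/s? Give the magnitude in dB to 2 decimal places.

|j5.9 + 0.55| = √(5.9² + 0.55²) = 5.926
|T(j5.9)| = 310 / 5.926 = 52.316
20 log₁₀(52.316) = 34.373 dB

34.37 dB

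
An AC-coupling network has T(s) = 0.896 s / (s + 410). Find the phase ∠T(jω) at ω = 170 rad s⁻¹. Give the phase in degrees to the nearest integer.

∠(j170) = 90.00°
∠(j170 + 410) = arctan(170/410) = 22.52°
∠T(j170) = 90.00° − 22.52° = 67.48°

67°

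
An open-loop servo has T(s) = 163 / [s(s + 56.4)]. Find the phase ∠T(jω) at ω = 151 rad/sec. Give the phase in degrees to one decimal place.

-159.5°

∠(j151 + 56.4) = arctan(151/56.4) = 69.52°
∠(j151) = 90.00°
∠T(j151) = − (69.52° + 90.00°) = -159.52°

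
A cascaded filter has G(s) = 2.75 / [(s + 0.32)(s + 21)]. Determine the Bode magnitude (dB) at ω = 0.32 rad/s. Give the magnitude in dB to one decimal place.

|j0.32 + 0.32| = √(0.32² + 0.32²) = 0.4525
|j0.32 + 21| = √(0.32² + 21²) = 21
|G(j0.32)| = 2.75 / (0.4525 × 21) = 0.28933
20 log₁₀(0.28933) = -10.77 dB

-10.8 dB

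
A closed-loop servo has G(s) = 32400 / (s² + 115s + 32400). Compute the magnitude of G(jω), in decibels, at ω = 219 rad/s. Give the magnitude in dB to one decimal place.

|(j219)² + 115(j219) + 32400| = |-15561 + j25185| = 2.96e+04
|G(j219)| = 32400 / 2.96e+04 = 1.0944
20 log₁₀(1.0944) = 0.78 dB

0.8 dB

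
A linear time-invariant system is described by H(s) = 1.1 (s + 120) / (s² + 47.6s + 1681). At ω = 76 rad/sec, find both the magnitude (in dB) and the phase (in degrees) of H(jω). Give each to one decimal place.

|H| = -30.9 dB, ∠H = -106.2°

|j76 + 120| = √(76² + 120²) = 142
|(j76)² + 47.6(j76) + 1681| = |-4095 + j3617.6| = 5464
|H(j76)| = 1.1 × 142 / 5464 = 0.028595
20 log₁₀(0.028595) = -30.87 dB
∠(j76 + 120) = arctan(76/120) = 32.35°
∠[(j76)² + 47.6(j76) + 1681] = ∠[-4095 + j3617.6] = 138.54°
∠H(j76) = 32.35° − 138.54° = -106.19°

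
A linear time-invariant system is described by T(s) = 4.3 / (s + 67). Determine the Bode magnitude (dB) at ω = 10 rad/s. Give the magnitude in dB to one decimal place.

|j10 + 67| = √(10² + 67²) = 67.74
|T(j10)| = 4.3 / 67.74 = 0.063476
20 log₁₀(0.063476) = -23.95 dB

-23.9 dB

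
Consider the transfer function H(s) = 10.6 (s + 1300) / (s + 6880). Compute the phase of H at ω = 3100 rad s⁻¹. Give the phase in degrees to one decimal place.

43.0°

∠(j3100 + 1300) = arctan(3100/1300) = 67.25°
∠(j3100 + 6880) = arctan(3100/6880) = 24.26°
∠H(j3100) = 67.25° − 24.26° = 42.99°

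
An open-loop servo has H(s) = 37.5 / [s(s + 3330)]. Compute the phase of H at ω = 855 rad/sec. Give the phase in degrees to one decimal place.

-104.4°

∠(j855 + 3330) = arctan(855/3330) = 14.40°
∠(j855) = 90.00°
∠H(j855) = − (14.40° + 90.00°) = -104.40°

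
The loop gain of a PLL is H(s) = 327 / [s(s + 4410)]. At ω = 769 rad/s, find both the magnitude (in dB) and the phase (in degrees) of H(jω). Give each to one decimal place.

|H| = -80.4 dB, ∠H = -99.9°

|j769 + 4410| = √(769² + 4410²) = 4477
|j769| = 769
|H(j769)| = 327 / (4477 × 769) = 9.499e-05
20 log₁₀(9.499e-05) = -80.45 dB
∠(j769 + 4410) = arctan(769/4410) = 9.89°
∠(j769) = 90.00°
∠H(j769) = − (9.89° + 90.00°) = -99.89°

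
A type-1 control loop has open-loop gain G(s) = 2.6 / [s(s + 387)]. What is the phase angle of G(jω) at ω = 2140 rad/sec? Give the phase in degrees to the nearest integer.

-170 deg

∠(j2140 + 387) = arctan(2140/387) = 79.75°
∠(j2140) = 90.00°
∠G(j2140) = − (79.75° + 90.00°) = -169.75°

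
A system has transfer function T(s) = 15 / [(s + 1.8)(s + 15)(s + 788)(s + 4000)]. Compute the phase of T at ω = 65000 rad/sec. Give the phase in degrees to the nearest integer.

∠(j65000 + 1.8) = arctan(65000/1.8) = 90.00°
∠(j65000 + 15) = arctan(65000/15) = 89.99°
∠(j65000 + 788) = arctan(65000/788) = 89.31°
∠(j65000 + 4000) = arctan(65000/4000) = 86.48°
∠T(j65000) = − (90.00° + 89.99° + 89.31° + 86.48°) = -355.77°

-356 deg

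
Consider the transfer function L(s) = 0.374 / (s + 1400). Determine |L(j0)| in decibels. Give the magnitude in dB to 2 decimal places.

-71.47 dB

L(0) = 0.374 / 1400 = 0.00026714
20 log₁₀(0.00026714) = -71.465 dB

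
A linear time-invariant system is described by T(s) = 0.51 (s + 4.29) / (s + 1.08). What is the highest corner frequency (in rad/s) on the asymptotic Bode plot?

4.29 rad/s

Break frequencies occur at each pole and zero magnitude: 1.08 rad/s, 4.29 rad/s.
The highest is 4.29 rad/s.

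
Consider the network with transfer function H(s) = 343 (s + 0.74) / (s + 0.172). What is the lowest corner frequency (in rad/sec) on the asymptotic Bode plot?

Break frequencies occur at each pole and zero magnitude: 0.172 rad/sec, 0.74 rad/sec.
The lowest is 0.172 rad/sec.

0.172 rad/sec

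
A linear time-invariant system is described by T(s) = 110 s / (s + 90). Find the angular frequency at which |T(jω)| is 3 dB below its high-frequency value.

For a single-pole high-pass, the −3 dB point is at the pole: ω = 90 rad/s.

90 rad/s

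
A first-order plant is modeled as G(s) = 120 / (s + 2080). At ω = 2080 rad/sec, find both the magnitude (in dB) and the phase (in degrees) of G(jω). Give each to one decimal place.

|j2080 + 2080| = √(2080² + 2080²) = 2942
|G(j2080)| = 120 / 2942 = 0.040795
20 log₁₀(0.040795) = -27.79 dB
∠(j2080 + 2080) = arctan(2080/2080) = 45.00°
∠G(j2080) = −45.00° = -45.00°

|G| = -27.8 dB, ∠G = -45.0°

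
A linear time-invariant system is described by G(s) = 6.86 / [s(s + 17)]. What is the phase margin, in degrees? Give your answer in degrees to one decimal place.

Gain crossover: |G(jω)| = 1 at ω ≈ 0.403 rad/s.
∠G(j0.403) = −90° − arctan(0.403/17) ≈ -91.36°
PM = 180° + (-91.36°) = 88.64°

88.6°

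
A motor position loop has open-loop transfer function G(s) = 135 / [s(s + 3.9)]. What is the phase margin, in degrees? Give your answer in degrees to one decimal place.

19.0 deg

Gain crossover: |G(jω)| = 1 at ω ≈ 11.3 rad s⁻¹.
∠G(j11.3) = −90° − arctan(11.3/3.9) ≈ -160.95°
PM = 180° + (-160.95°) = 19.05°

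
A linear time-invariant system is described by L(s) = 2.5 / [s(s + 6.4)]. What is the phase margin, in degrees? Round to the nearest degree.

87°

Gain crossover: |L(jω)| = 1 at ω ≈ 0.39 rad/s.
∠L(j0.39) = −90° − arctan(0.39/6.4) ≈ -93.49°
PM = 180° + (-93.49°) = 86.51°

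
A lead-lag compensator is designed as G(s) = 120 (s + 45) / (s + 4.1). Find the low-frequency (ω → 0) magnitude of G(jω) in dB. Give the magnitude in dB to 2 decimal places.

62.39 dB

G(0) = 120 × 45 / 4.1 = 1317.1
20 log₁₀(1317.1) = 62.392 dB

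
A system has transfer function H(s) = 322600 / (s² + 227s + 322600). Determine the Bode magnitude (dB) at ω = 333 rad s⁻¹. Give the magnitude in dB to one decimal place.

3.1 dB

|(j333)² + 227(j333) + 322600| = |2.1171e+05 + j75591| = 2.248e+05
|H(j333)| = 322600 / 2.248e+05 = 1.435
20 log₁₀(1.435) = 3.14 dB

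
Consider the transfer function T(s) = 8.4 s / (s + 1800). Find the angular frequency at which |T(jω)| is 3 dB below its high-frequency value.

1800 rad/sec

For a single-pole high-pass, the −3 dB point is at the pole: ω = 1800 rad/sec.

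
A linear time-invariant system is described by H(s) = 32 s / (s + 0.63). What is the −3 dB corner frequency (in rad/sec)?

For a single-pole high-pass, the −3 dB point is at the pole: ω = 0.63 rad/sec.

0.63 rad/sec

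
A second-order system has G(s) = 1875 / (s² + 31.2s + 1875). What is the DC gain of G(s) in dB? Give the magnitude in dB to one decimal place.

G(0) = 1875 / 1875 = 1
20 log₁₀(1) = 0.00 dB

0.0 dB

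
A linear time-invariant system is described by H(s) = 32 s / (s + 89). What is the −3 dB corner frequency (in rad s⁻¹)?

For a single-pole high-pass, the −3 dB point is at the pole: ω = 89 rad s⁻¹.

89 rad s⁻¹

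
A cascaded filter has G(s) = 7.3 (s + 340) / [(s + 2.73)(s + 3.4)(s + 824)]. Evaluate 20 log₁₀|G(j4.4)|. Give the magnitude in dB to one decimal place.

-19.6 dB

|j4.4 + 340| = √(4.4² + 340²) = 340
|j4.4 + 2.73| = √(4.4² + 2.73²) = 5.178
|j4.4 + 3.4| = √(4.4² + 3.4²) = 5.561
|j4.4 + 824| = √(4.4² + 824²) = 824
|G(j4.4)| = 7.3 × 340 / (5.178 × 5.561 × 824) = 0.10462
20 log₁₀(0.10462) = -19.61 dB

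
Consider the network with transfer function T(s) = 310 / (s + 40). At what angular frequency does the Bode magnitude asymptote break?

The single real pole at s = −40 gives a corner at ω = 40 rad s⁻¹.

40 rad s⁻¹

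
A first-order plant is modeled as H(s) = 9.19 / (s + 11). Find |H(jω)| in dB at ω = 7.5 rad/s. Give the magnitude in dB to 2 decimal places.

-3.22 dB

|j7.5 + 11| = √(7.5² + 11²) = 13.31
|H(j7.5)| = 9.19 / 13.31 = 0.69028
20 log₁₀(0.69028) = -3.220 dB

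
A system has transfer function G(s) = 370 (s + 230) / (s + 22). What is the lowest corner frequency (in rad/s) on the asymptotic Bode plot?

Break frequencies occur at each pole and zero magnitude: 22 rad/s, 230 rad/s.
The lowest is 22 rad/s.

22 rad/s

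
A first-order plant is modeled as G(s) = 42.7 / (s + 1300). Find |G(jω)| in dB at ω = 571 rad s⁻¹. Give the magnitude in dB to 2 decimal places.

|j571 + 1300| = √(571² + 1300²) = 1420
|G(j571)| = 42.7 / 1420 = 0.030073
20 log₁₀(0.030073) = -30.436 dB

-30.44 dB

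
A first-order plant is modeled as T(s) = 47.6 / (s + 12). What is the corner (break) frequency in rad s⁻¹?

The single real pole at s = −12 gives a corner at ω = 12 rad s⁻¹.

12 rad s⁻¹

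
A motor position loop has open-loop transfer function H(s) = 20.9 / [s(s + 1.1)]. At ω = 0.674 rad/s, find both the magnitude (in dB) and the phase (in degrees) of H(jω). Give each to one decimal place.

|j0.674 + 1.1| = √(0.674² + 1.1²) = 1.29
|j0.674| = 0.674
|H(j0.674)| = 20.9 / (1.29 × 0.674) = 24.037
20 log₁₀(24.037) = 27.62 dB
∠(j0.674 + 1.1) = arctan(0.674/1.1) = 31.50°
∠(j0.674) = 90.00°
∠H(j0.674) = − (31.50° + 90.00°) = -121.50°

|H| = 27.6 dB, ∠H = -121.5°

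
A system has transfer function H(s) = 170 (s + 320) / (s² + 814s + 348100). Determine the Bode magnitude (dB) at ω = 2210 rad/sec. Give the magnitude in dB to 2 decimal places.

-22.18 dB

|j2210 + 320| = √(2210² + 320²) = 2233
|(j2210)² + 814(j2210) + 348100| = |-4.536e+06 + j1.7989e+06| = 4.88e+06
|H(j2210)| = 170 × 2233 / 4.88e+06 = 0.077795
20 log₁₀(0.077795) = -22.181 dB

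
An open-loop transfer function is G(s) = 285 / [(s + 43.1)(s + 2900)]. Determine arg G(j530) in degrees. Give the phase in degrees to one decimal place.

-95.7°

∠(j530 + 43.1) = arctan(530/43.1) = 85.35°
∠(j530 + 2900) = arctan(530/2900) = 10.36°
∠G(j530) = − (85.35° + 10.36°) = -95.71°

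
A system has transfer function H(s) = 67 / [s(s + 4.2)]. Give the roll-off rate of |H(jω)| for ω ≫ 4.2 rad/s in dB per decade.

-40 dB/decade

With 0 zeros and 2 poles, the high-frequency asymptotic slope is 20 × (0 − 2) = -40 dB/decade.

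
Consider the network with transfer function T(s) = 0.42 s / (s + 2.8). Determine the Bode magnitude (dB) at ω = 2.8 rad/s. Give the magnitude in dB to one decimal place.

-10.5 dB

|j2.8| = 2.8
|j2.8 + 2.8| = √(2.8² + 2.8²) = 3.96
|T(j2.8)| = 0.42 × 2.8 / 3.96 = 0.29698
20 log₁₀(0.29698) = -10.55 dB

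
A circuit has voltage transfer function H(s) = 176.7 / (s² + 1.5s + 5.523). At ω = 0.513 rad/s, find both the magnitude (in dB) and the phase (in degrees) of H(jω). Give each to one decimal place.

|(j0.513)² + 1.5(j0.513) + 5.523| = |5.2598 + j0.7695| = 5.316
|H(j0.513)| = 176.7 / 5.316 = 33.24
20 log₁₀(33.24) = 30.43 dB
∠[(j0.513)² + 1.5(j0.513) + 5.523] = ∠[5.2598 + j0.7695] = 8.32°
∠H(j0.513) = −8.32° = -8.32°

|H| = 30.4 dB, ∠H = -8.3°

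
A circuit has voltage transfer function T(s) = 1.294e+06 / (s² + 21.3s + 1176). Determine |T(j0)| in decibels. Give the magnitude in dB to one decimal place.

T(0) = 1.294e+06 / 1176 = 1100.3
20 log₁₀(1100.3) = 60.83 dB

60.8 dB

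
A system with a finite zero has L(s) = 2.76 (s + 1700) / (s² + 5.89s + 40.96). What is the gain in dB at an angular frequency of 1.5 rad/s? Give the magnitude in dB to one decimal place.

|j1.5 + 1700| = √(1.5² + 1700²) = 1700
|(j1.5)² + 5.89(j1.5) + 40.96| = |38.71 + j8.835| = 39.71
|L(j1.5)| = 2.76 × 1700 / 39.71 = 118.17
20 log₁₀(118.17) = 41.45 dB

41.5 dB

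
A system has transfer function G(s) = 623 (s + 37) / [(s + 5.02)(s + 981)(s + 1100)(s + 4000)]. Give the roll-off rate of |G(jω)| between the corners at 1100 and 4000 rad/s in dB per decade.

In this band the factors already past their corner are: zero at 37, pole at 5.02, pole at 981, pole at 1100; net slope = -40 dB/decade.

-40 dB/decade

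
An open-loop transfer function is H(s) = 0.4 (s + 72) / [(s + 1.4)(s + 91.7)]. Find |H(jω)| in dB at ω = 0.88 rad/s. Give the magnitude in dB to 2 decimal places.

|j0.88 + 72| = √(0.88² + 72²) = 72.01
|j0.88 + 1.4| = √(0.88² + 1.4²) = 1.654
|j0.88 + 91.7| = √(0.88² + 91.7²) = 91.7
|H(j0.88)| = 0.4 × 72.01 / (1.654 × 91.7) = 0.18993
20 log₁₀(0.18993) = -14.428 dB

-14.43 dB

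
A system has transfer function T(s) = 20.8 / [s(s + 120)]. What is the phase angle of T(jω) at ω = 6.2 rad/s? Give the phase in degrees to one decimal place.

∠(j6.2 + 120) = arctan(6.2/120) = 2.96°
∠(j6.2) = 90.00°
∠T(j6.2) = − (2.96° + 90.00°) = -92.96°

-93.0°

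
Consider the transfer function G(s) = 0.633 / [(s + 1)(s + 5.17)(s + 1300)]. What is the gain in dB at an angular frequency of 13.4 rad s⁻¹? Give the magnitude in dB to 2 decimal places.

|j13.4 + 1| = √(13.4² + 1²) = 13.44
|j13.4 + 5.17| = √(13.4² + 5.17²) = 14.36
|j13.4 + 1300| = √(13.4² + 1300²) = 1300
|G(j13.4)| = 0.633 / (13.44 × 14.36 × 1300) = 2.5228e-06
20 log₁₀(2.5228e-06) = -111.962 dB

-111.96 dB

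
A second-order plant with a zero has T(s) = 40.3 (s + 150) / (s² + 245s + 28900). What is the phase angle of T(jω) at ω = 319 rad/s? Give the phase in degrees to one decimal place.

∠(j319 + 150) = arctan(319/150) = 64.82°
∠[(j319)² + 245(j319) + 28900] = ∠[-72861 + j78155] = 132.99°
∠T(j319) = 64.82° − 132.99° = -68.18°

-68.2 deg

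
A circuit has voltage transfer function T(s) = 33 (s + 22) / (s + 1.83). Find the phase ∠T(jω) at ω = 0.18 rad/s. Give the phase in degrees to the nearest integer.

∠(j0.18 + 22) = arctan(0.18/22) = 0.47°
∠(j0.18 + 1.83) = arctan(0.18/1.83) = 5.62°
∠T(j0.18) = 0.47° − 5.62° = -5.15°

-5°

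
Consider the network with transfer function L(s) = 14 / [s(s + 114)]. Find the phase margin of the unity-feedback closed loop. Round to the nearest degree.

Gain crossover: |L(jω)| = 1 at ω ≈ 0.123 rad/sec.
∠L(j0.123) = −90° − arctan(0.123/114) ≈ -90.06°
PM = 180° + (-90.06°) = 89.94°

90 deg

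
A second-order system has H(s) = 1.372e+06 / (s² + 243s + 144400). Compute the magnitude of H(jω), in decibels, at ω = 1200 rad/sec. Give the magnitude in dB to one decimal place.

0.3 dB

|(j1200)² + 243(j1200) + 144400| = |-1.2956e+06 + j2.916e+05| = 1.328e+06
|H(j1200)| = 1.372e+06 / 1.328e+06 = 1.0331
20 log₁₀(1.0331) = 0.28 dB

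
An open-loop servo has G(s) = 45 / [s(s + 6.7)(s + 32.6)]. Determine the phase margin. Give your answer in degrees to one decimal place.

Gain crossover: |G(jω)| = 1 at ω ≈ 0.206 rad/sec.
∠G(j0.206) = −90° − arctan(0.206/6.7) − arctan(0.206/32.6) ≈ -92.12°
PM = 180° + (-92.12°) = 87.88°

87.9°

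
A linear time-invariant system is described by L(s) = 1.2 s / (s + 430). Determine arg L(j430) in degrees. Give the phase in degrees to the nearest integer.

45°

∠(j430) = 90.00°
∠(j430 + 430) = arctan(430/430) = 45.00°
∠L(j430) = 90.00° − 45.00° = 45.00°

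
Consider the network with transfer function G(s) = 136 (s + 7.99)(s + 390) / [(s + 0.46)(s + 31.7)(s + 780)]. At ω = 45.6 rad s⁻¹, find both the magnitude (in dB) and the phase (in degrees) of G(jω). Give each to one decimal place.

|j45.6 + 7.99| = √(45.6² + 7.99²) = 46.29
|j45.6 + 390| = √(45.6² + 390²) = 392.7
|j45.6 + 0.46| = √(45.6² + 0.46²) = 45.6
|j45.6 + 31.7| = √(45.6² + 31.7²) = 55.54
|j45.6 + 780| = √(45.6² + 780²) = 781.3
|G(j45.6)| = 136 × 46.29 × 392.7 / (45.6 × 55.54 × 781.3) = 1.2494
20 log₁₀(1.2494) = 1.93 dB
∠(j45.6 + 7.99) = arctan(45.6/7.99) = 80.06°
∠(j45.6 + 390) = arctan(45.6/390) = 6.67°
∠(j45.6 + 0.46) = arctan(45.6/0.46) = 89.42°
∠(j45.6 + 31.7) = arctan(45.6/31.7) = 55.19°
∠(j45.6 + 780) = arctan(45.6/780) = 3.35°
∠G(j45.6) = 80.06° + 6.67° − (89.42° + 55.19° + 3.35°) = -61.23°

|G| = 1.9 dB, ∠G = -61.2°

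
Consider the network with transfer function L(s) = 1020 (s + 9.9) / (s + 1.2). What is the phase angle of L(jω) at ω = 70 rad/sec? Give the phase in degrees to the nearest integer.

∠(j70 + 9.9) = arctan(70/9.9) = 81.95°
∠(j70 + 1.2) = arctan(70/1.2) = 89.02°
∠L(j70) = 81.95° − 89.02° = -7.07°

-7 deg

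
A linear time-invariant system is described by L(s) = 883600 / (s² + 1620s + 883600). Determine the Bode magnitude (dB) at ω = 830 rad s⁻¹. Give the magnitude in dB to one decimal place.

|(j830)² + 1620(j830) + 883600| = |1.947e+05 + j1.3446e+06| = 1.359e+06
|L(j830)| = 883600 / 1.359e+06 = 0.65036
20 log₁₀(0.65036) = -3.74 dB

-3.7 dB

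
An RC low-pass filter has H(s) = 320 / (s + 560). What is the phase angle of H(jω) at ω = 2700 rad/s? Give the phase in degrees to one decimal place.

∠(j2700 + 560) = arctan(2700/560) = 78.28°
∠H(j2700) = −78.28° = -78.28°

-78.3°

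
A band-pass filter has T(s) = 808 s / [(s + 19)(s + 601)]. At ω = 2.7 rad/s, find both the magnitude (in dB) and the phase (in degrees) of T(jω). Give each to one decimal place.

|j2.7| = 2.7
|j2.7 + 19| = √(2.7² + 19²) = 19.19
|j2.7 + 601| = √(2.7² + 601²) = 601
|T(j2.7)| = 808 × 2.7 / (19.19 × 601) = 0.18915
20 log₁₀(0.18915) = -14.46 dB
∠(j2.7) = 90.00°
∠(j2.7 + 19) = arctan(2.7/19) = 8.09°
∠(j2.7 + 601) = arctan(2.7/601) = 0.26°
∠T(j2.7) = 90.00° − (8.09° + 0.26°) = 81.65°

|T| = -14.5 dB, ∠T = 81.7°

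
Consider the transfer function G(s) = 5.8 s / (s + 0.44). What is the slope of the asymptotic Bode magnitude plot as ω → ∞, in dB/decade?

0 dB/decade

With 1 zero and 1 pole, the high-frequency asymptotic slope is 20 × (1 − 1) = 0 dB/decade.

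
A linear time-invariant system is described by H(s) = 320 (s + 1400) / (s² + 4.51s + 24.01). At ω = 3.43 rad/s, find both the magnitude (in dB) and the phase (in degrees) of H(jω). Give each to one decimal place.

|j3.43 + 1400| = √(3.43² + 1400²) = 1400
|(j3.43)² + 4.51(j3.43) + 24.01| = |12.245 + j15.469| = 19.73
|H(j3.43)| = 320 × 1400 / 19.73 = 22708
20 log₁₀(22708) = 87.12 dB
∠(j3.43 + 1400) = arctan(3.43/1400) = 0.14°
∠[(j3.43)² + 4.51(j3.43) + 24.01] = ∠[12.245 + j15.469] = 51.64°
∠H(j3.43) = 0.14° − 51.64° = -51.50°

|H| = 87.1 dB, ∠H = -51.5°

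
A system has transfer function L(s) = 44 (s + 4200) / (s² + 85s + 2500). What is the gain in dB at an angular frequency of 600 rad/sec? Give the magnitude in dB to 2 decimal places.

|j600 + 4200| = √(600² + 4200²) = 4243
|(j600)² + 85(j600) + 2500| = |-3.575e+05 + j51000| = 3.611e+05
|L(j600)| = 44 × 4243 / 3.611e+05 = 0.51694
20 log₁₀(0.51694) = -5.731 dB

-5.73 dB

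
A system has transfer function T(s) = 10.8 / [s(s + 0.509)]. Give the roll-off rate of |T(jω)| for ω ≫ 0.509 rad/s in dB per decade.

-40 dB/decade

With 0 zeros and 2 poles, the high-frequency asymptotic slope is 20 × (0 − 2) = -40 dB/decade.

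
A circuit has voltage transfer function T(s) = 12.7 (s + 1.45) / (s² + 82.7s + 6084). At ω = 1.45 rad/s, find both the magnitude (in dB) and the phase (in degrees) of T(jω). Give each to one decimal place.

|T| = -47.4 dB, ∠T = 43.9°

|j1.45 + 1.45| = √(1.45² + 1.45²) = 2.051
|(j1.45)² + 82.7(j1.45) + 6084| = |6081.9 + j119.92| = 6083
|T(j1.45)| = 12.7 × 2.051 / 6083 = 0.0042812
20 log₁₀(0.0042812) = -47.37 dB
∠(j1.45 + 1.45) = arctan(1.45/1.45) = 45.00°
∠[(j1.45)² + 82.7(j1.45) + 6084] = ∠[6081.9 + j119.92] = 1.13°
∠T(j1.45) = 45.00° − 1.13° = 43.87°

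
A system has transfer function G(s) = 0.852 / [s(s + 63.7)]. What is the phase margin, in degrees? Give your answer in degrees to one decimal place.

Gain crossover: |G(jω)| = 1 at ω ≈ 0.0134 rad/s.
∠G(j0.0134) = −90° − arctan(0.0134/63.7) ≈ -90.01°
PM = 180° + (-90.01°) = 89.99°

90.0°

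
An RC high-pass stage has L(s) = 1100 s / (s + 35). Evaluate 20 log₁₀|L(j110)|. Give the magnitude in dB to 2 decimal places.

|j110| = 110
|j110 + 35| = √(110² + 35²) = 115.4
|L(j110)| = 1100 × 110 / 115.4 = 1048.2
20 log₁₀(1048.2) = 60.409 dB

60.41 dB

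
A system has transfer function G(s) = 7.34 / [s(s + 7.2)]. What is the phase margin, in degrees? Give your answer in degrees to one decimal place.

82.0 deg

Gain crossover: |G(jω)| = 1 at ω ≈ 1.01 rad/s.
∠G(j1.01) = −90° − arctan(1.01/7.2) ≈ -97.98°
PM = 180° + (-97.98°) = 82.02°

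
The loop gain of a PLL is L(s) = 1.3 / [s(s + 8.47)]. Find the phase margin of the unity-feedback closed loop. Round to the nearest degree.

89°

Gain crossover: |L(jω)| = 1 at ω ≈ 0.153 rad/sec.
∠L(j0.153) = −90° − arctan(0.153/8.47) ≈ -91.04°
PM = 180° + (-91.04°) = 88.96°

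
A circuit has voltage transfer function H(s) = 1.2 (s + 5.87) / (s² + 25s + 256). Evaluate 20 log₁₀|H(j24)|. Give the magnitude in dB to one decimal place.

-27.2 dB

|j24 + 5.87| = √(24² + 5.87²) = 24.71
|(j24)² + 25(j24) + 256| = |-320 + j600| = 680
|H(j24)| = 1.2 × 24.71 / 680 = 0.043601
20 log₁₀(0.043601) = -27.21 dB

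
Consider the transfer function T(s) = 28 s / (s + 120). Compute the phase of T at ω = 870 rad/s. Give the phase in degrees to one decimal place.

∠(j870) = 90.00°
∠(j870 + 120) = arctan(870/120) = 82.15°
∠T(j870) = 90.00° − 82.15° = 7.85°

7.9°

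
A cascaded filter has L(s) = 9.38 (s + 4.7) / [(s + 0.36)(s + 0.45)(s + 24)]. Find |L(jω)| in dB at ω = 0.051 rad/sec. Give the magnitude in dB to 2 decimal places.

|j0.051 + 4.7| = √(0.051² + 4.7²) = 4.7
|j0.051 + 0.36| = √(0.051² + 0.36²) = 0.3636
|j0.051 + 0.45| = √(0.051² + 0.45²) = 0.4529
|j0.051 + 24| = √(0.051² + 24²) = 24
|L(j0.051)| = 9.38 × 4.7 / (0.3636 × 0.4529 × 24) = 11.156
20 log₁₀(11.156) = 20.950 dB

20.95 dB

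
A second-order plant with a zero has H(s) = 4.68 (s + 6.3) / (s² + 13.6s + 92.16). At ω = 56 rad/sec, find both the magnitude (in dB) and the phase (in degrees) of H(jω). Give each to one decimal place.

|H| = -21.5 dB, ∠H = -82.4°

|j56 + 6.3| = √(56² + 6.3²) = 56.35
|(j56)² + 13.6(j56) + 92.16| = |-3043.8 + j761.6| = 3138
|H(j56)| = 4.68 × 56.35 / 3138 = 0.084054
20 log₁₀(0.084054) = -21.51 dB
∠(j56 + 6.3) = arctan(56/6.3) = 83.58°
∠[(j56)² + 13.6(j56) + 92.16] = ∠[-3043.8 + j761.6] = 165.95°
∠H(j56) = 83.58° − 165.95° = -82.37°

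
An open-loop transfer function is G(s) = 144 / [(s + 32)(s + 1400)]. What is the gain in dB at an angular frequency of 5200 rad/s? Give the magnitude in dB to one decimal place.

|j5200 + 32| = √(5200² + 32²) = 5200
|j5200 + 1400| = √(5200² + 1400²) = 5385
|G(j5200)| = 144 / (5200 × 5385) = 5.1422e-06
20 log₁₀(5.1422e-06) = -105.78 dB

-105.8 dB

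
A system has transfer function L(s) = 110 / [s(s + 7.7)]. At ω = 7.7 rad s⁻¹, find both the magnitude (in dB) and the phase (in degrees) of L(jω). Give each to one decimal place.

|j7.7 + 7.7| = √(7.7² + 7.7²) = 10.89
|j7.7| = 7.7
|L(j7.7)| = 110 / (10.89 × 7.7) = 1.3119
20 log₁₀(1.3119) = 2.36 dB
∠(j7.7 + 7.7) = arctan(7.7/7.7) = 45.00°
∠(j7.7) = 90.00°
∠L(j7.7) = − (45.00° + 90.00°) = -135.00°

|L| = 2.4 dB, ∠L = -135.0°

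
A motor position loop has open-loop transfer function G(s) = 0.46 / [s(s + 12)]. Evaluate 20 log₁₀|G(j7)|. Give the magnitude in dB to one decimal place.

-46.5 dB

|j7 + 12| = √(7² + 12²) = 13.89
|j7| = 7
|G(j7)| = 0.46 / (13.89 × 7) = 0.0047302
20 log₁₀(0.0047302) = -46.50 dB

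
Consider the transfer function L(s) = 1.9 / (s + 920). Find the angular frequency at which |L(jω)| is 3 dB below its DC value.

920 rad s⁻¹

For a single-pole low-pass, the −3 dB point is at the pole: ω = 920 rad s⁻¹.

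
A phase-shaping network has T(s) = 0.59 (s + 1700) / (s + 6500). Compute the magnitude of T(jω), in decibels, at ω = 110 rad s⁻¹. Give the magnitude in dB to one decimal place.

|j110 + 1700| = √(110² + 1700²) = 1704
|j110 + 6500| = √(110² + 6500²) = 6501
|T(j110)| = 0.59 × 1704 / 6501 = 0.15461
20 log₁₀(0.15461) = -16.22 dB

-16.2 dB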